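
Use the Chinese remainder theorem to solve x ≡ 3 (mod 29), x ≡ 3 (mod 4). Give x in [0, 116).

3

Write x = 3 + 29·k. Then 29·k ≡ 3 − 3 ≡ 0 (mod 4).
Need 29⁻¹ mod 4. Extended Euclid on (4, 1):
4 = 4·1 + 0
29⁻¹ ≡ 1 (mod 4), so k ≡ 1·0 ≡ 0 (mod 4).
x = 3 + 29·0 = 3.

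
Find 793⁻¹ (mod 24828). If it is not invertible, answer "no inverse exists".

Run Euclid on (24828, 793):
24828 = 31·793 + 245
793 = 3·245 + 58
245 = 4·58 + 13
58 = 4·13 + 6
13 = 2·6 + 1
6 = 6·1 + 0
Since gcd(793, 24828) = 1, back-substitute to write 1 as a combination:
1 = 13 − 2·6
1 = −2·58 + 9·13
1 = 9·245 − 38·58
1 = −38·793 + 123·245
1 = 123·24828 − 3851·793
So 793·(-3851) ≡ 1 (mod 24828), and -3851 ≡ 20977 (mod 24828).

20977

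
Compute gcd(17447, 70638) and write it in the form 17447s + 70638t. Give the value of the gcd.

Apply Euclid's algorithm to 70638 and 17447:
70638 = 4*17447 + 850
17447 = 20*850 + 447
850 = 1*447 + 403
447 = 1*403 + 44
403 = 9*44 + 7
44 = 6*7 + 2
7 = 3*2 + 1
2 = 2*1 + 0
gcd(17447, 70638) = 1.
Express as a combination:
1 = 7 − 3·2
1 = −3·44 + 19·7
1 = 19·403 − 174·44
1 = −174·447 + 193·403
1 = 193·850 − 367·447
1 = −367·17447 + 7533·850
1 = 7533·70638 − 30499·17447
So 1 = (7533)·70638 + (-30499)·17447.

1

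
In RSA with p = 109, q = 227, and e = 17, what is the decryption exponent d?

φ(n) = (p−1)(q−1) = 108·226 = 24408.
Need d with 17·d ≡ 1 (mod 24408). Apply the extended Euclidean algorithm:
24408 = 1435·17 + 13
17 = 1·13 + 4
13 = 3·4 + 1
4 = 4·1 + 0
Back-substitute:
1 = 13 − 3·4
1 = −3·17 + 4·13
1 = 4·24408 − 5743·17
So 17·(-5743) ≡ 1 (mod 24408), hence d ≡ -5743 ≡ 18665 (mod 24408).

18665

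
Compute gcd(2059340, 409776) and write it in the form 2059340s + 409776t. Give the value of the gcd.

4

Repeated division:
2059340 = 5*409776 + 10460
409776 = 39*10460 + 1836
10460 = 5*1836 + 1280
1836 = 1*1280 + 556
1280 = 2*556 + 168
556 = 3*168 + 52
168 = 3*52 + 12
52 = 4*12 + 4
12 = 3*4 + 0
gcd(2059340, 409776) = 4.
Working backward:
4 = 52 − 4·12
4 = −4·168 + 13·52
4 = 13·556 − 43·168
4 = −43·1280 + 99·556
4 = 99·1836 − 142·1280
4 = −142·10460 + 809·1836
4 = 809·409776 − 31693·10460
4 = −31693·2059340 + 159274·409776
So 4 = (-31693)·2059340 + (159274)·409776.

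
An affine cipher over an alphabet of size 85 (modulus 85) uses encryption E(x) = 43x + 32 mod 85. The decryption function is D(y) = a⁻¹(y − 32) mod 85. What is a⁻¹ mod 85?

2

gcd(85, 43) by repeated division:
85 = 1*43 + 42
43 = 1*42 + 1
42 = 42*1 + 0
Since gcd(43, 85) = 1, back-substitute to write 1 as a combination:
1 = 43 − 42
1 = −85 + 2·43
So 43·2 ≡ 1 (mod 85).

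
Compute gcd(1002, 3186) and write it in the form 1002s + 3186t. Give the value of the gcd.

6

Repeated division:
3186 = 3×1002 + 180
1002 = 5×180 + 102
180 = 1×102 + 78
102 = 1×78 + 24
78 = 3×24 + 6
24 = 4×6 + 0
gcd(1002, 3186) = 6.
Express as a combination:
6 = 78 − 3·24
6 = −3·102 + 4·78
6 = 4·180 − 7·102
6 = −7·1002 + 39·180
6 = 39·3186 − 124·1002
So 6 = (39)·3186 + (-124)·1002.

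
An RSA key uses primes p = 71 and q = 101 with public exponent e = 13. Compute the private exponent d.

1077

φ(n) = (p−1)(q−1) = 70·100 = 7000.
Need d with 13·d ≡ 1 (mod 7000). Apply the extended Euclidean algorithm:
7000 = 538*13 + 6
13 = 2*6 + 1
6 = 6*1 + 0
Back-substitute:
1 = 13 − 2·6
1 = −2·7000 + 1077·13
So 13·1077 ≡ 1 (mod 7000), hence d = 1077.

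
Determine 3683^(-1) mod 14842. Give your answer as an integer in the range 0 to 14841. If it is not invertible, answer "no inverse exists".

3643

Run Euclid on (14842, 3683):
14842 = 4×3683 + 110
3683 = 33×110 + 53
110 = 2×53 + 4
53 = 13×4 + 1
4 = 4×1 + 0
The gcd is 1. Working backward:
1 = 53 − 13·4
1 = −13·110 + 27·53
1 = 27·3683 − 904·110
1 = −904·14842 + 3643·3683
So 3683·3643 ≡ 1 (mod 14842).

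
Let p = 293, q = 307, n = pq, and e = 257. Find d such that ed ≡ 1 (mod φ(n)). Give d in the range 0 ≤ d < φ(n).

φ(n) = (p−1)(q−1) = 292·306 = 89352.
Need d with 257·d ≡ 1 (mod 89352). Apply the extended Euclidean algorithm:
89352 = 347*257 + 173
257 = 1*173 + 84
173 = 2*84 + 5
84 = 16*5 + 4
5 = 1*4 + 1
4 = 4*1 + 0
Back-substitute:
1 = 5 − 4
1 = −84 + 17·5
1 = 17·173 − 35·84
1 = −35·257 + 52·173
1 = 52·89352 − 18079·257
So 257·(-18079) ≡ 1 (mod 89352), hence d ≡ -18079 ≡ 71273 (mod 89352).

71273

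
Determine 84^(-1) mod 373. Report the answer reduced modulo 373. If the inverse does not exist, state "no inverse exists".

262

Run Euclid on (373, 84):
373 = 4*84 + 37
84 = 2*37 + 10
37 = 3*10 + 7
10 = 1*7 + 3
7 = 2*3 + 1
3 = 3*1 + 0
gcd = 1, so the inverse exists. Back-substitute:
1 = 7 − 2·3
1 = −2·10 + 3·7
1 = 3·37 − 11·10
1 = −11·84 + 25·37
1 = 25·373 − 111·84
So 84·(-111) ≡ 1 (mod 373), and -111 ≡ 262 (mod 373).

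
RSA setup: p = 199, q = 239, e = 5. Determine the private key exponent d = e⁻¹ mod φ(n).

9425

φ(n) = (p−1)(q−1) = 198·238 = 47124.
Need d with 5·d ≡ 1 (mod 47124). Apply the extended Euclidean algorithm:
47124 = 9424*5 + 4
5 = 1*4 + 1
4 = 4*1 + 0
Back-substitute:
1 = 5 − 4
1 = −47124 + 9425·5
So 5·9425 ≡ 1 (mod 47124), hence d = 9425.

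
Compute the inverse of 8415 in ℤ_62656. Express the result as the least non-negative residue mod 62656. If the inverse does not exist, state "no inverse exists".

no inverse exists

Compute gcd(8415, 62656):
62656 = 7×8415 + 3751
8415 = 2×3751 + 913
3751 = 4×913 + 99
913 = 9×99 + 22
99 = 4×22 + 11
22 = 2×11 + 0
gcd(8415, 62656) = 11 ≠ 1, so 8415 has no multiplicative inverse modulo 62656.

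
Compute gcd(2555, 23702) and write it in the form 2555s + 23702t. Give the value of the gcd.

Repeated division:
23702 = 9·2555 + 707
2555 = 3·707 + 434
707 = 1·434 + 273
434 = 1·273 + 161
273 = 1·161 + 112
161 = 1·112 + 49
112 = 2·49 + 14
49 = 3·14 + 7
14 = 2·7 + 0
gcd(2555, 23702) = 7.
Back-substituting:
7 = 49 − 3·14
7 = −3·112 + 7·49
7 = 7·161 − 10·112
7 = −10·273 + 17·161
7 = 17·434 − 27·273
7 = −27·707 + 44·434
7 = 44·2555 − 159·707
7 = −159·23702 + 1475·2555
So 7 = (-159)·23702 + (1475)·2555.

7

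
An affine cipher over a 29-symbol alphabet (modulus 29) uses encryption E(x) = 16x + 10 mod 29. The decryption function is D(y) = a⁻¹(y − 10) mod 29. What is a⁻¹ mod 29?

Apply the Euclidean algorithm to 29 and 16:
29 = 1·16 + 13
16 = 1·13 + 3
13 = 4·3 + 1
3 = 3·1 + 0
The gcd is 1. Working backward:
1 = 13 − 4·3
1 = −4·16 + 5·13
1 = 5·29 − 9·16
Thus 16·(-9) ≡ 1 (mod 29); reducing, -9 mod 29 = 20.

20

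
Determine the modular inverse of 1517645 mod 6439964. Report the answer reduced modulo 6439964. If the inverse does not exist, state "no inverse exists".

Extended Euclidean algorithm:
6439964 = 4·1517645 + 369384
1517645 = 4·369384 + 40109
369384 = 9·40109 + 8403
40109 = 4·8403 + 6497
8403 = 1·6497 + 1906
6497 = 3·1906 + 779
1906 = 2·779 + 348
779 = 2·348 + 83
348 = 4·83 + 16
83 = 5·16 + 3
16 = 5·3 + 1
3 = 3·1 + 0
Since gcd(1517645, 6439964) = 1, back-substitute to write 1 as a combination:
1 = 16 − 5·3
1 = −5·83 + 26·16
1 = 26·348 − 109·83
1 = −109·779 + 244·348
1 = 244·1906 − 597·779
1 = −597·6497 + 2035·1906
1 = 2035·8403 − 2632·6497
1 = −2632·40109 + 12563·8403
1 = 12563·369384 − 115699·40109
1 = −115699·1517645 + 475359·369384
1 = 475359·6439964 − 2017135·1517645
So 1517645·(-2017135) ≡ 1 (mod 6439964), and -2017135 ≡ 4422829 (mod 6439964).

4422829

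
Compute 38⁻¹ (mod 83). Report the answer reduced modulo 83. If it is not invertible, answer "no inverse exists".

59

Apply the Euclidean algorithm to 83 and 38:
83 = 2×38 + 7
38 = 5×7 + 3
7 = 2×3 + 1
3 = 3×1 + 0
gcd = 1, so the inverse exists. Back-substitute:
1 = 7 − 2·3
1 = −2·38 + 11·7
1 = 11·83 − 24·38
So 38·(-24) ≡ 1 (mod 83), and -24 ≡ 59 (mod 83).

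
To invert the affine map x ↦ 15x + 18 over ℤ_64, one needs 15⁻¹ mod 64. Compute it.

Apply the Euclidean algorithm to 64 and 15:
64 = 4·15 + 4
15 = 3·4 + 3
4 = 1·3 + 1
3 = 3·1 + 0
Since gcd(15, 64) = 1, back-substitute to write 1 as a combination:
1 = 4 − 3
1 = −15 + 4·4
1 = 4·64 − 17·15
Thus 15·(-17) ≡ 1 (mod 64); reducing, -17 mod 64 = 47.

47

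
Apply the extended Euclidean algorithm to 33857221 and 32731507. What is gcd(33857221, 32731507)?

1

Euclidean algorithm:
33857221 = 1·32731507 + 1125714
32731507 = 29·1125714 + 85801
1125714 = 13·85801 + 10301
85801 = 8·10301 + 3393
10301 = 3·3393 + 122
3393 = 27·122 + 99
122 = 1·99 + 23
99 = 4·23 + 7
23 = 3·7 + 2
7 = 3·2 + 1
2 = 2·1 + 0
gcd(33857221, 32731507) = 1.
Back-substituting:
1 = 7 − 3·2
1 = −3·23 + 10·7
1 = 10·99 − 43·23
1 = −43·122 + 53·99
1 = 53·3393 − 1474·122
1 = −1474·10301 + 4475·3393
1 = 4475·85801 − 37274·10301
1 = −37274·1125714 + 489037·85801
1 = 489037·32731507 − 14219347·1125714
1 = −14219347·33857221 + 14708384·32731507
So 1 = (-14219347)·33857221 + (14708384)·32731507.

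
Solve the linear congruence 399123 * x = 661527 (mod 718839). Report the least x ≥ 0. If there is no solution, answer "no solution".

63593

First find gcd(399123, 718839):
718839 = 1*399123 + 319716
399123 = 1*319716 + 79407
319716 = 4*79407 + 2088
79407 = 38*2088 + 63
2088 = 33*63 + 9
63 = 7*9 + 0
gcd = 9 and 9 | 661527, so solutions exist. Divide through by 9: 44347x ≡ 73503 (mod 79871).
Now find 44347⁻¹ mod 79871:
79871 = 1·44347 + 35524
44347 = 1·35524 + 8823
35524 = 4·8823 + 232
8823 = 38·232 + 7
232 = 33·7 + 1
7 = 7·1 + 0
Back-substitute:
1 = 232 − 33·7
1 = −33·8823 + 1255·232
1 = 1255·35524 − 5053·8823
1 = −5053·44347 + 6308·35524
1 = 6308·79871 − 11361·44347
So 44347·(-11361) ≡ 1 (mod 79871), i.e. 44347⁻¹ ≡ 68510.
Then x ≡ 68510·73503 ≡ 63593 (mod 79871); the smallest non-negative solution is x = 63593.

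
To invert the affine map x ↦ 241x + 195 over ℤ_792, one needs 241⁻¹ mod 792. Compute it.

Run Euclid on (792, 241):
792 = 3×241 + 69
241 = 3×69 + 34
69 = 2×34 + 1
34 = 34×1 + 0
The gcd is 1. Working backward:
1 = 69 − 2·34
1 = −2·241 + 7·69
1 = 7·792 − 23·241
Hence 241⁻¹ ≡ -23 ≡ 769 (mod 792).

769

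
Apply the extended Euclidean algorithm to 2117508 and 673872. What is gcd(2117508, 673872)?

Repeated division:
2117508 = 3×673872 + 95892
673872 = 7×95892 + 2628
95892 = 36×2628 + 1284
2628 = 2×1284 + 60
1284 = 21×60 + 24
60 = 2×24 + 12
24 = 2×12 + 0
gcd(2117508, 673872) = 12.
Working backward:
12 = 60 − 2·24
12 = −2·1284 + 43·60
12 = 43·2628 − 88·1284
12 = −88·95892 + 3211·2628
12 = 3211·673872 − 22565·95892
12 = −22565·2117508 + 70906·673872
So 12 = (-22565)·2117508 + (70906)·673872.

12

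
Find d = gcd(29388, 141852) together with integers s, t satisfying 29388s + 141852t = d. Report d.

12

Euclidean algorithm:
141852 = 4*29388 + 24300
29388 = 1*24300 + 5088
24300 = 4*5088 + 3948
5088 = 1*3948 + 1140
3948 = 3*1140 + 528
1140 = 2*528 + 84
528 = 6*84 + 24
84 = 3*24 + 12
24 = 2*12 + 0
gcd(29388, 141852) = 12.
Back-substituting:
12 = 84 − 3·24
12 = −3·528 + 19·84
12 = 19·1140 − 41·528
12 = −41·3948 + 142·1140
12 = 142·5088 − 183·3948
12 = −183·24300 + 874·5088
12 = 874·29388 − 1057·24300
12 = −1057·141852 + 5102·29388
So 12 = (-1057)·141852 + (5102)·29388.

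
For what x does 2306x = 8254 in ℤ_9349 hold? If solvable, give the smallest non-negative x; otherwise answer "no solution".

First find gcd(2306, 9349):
9349 = 4·2306 + 125
2306 = 18·125 + 56
125 = 2·56 + 13
56 = 4·13 + 4
13 = 3·4 + 1
4 = 4·1 + 0
gcd = 1, so a unique solution mod 9349 exists.
Back-substitute for the Bézout coefficients:
1 = 13 − 3·4
1 = −3·56 + 13·13
1 = 13·125 − 29·56
1 = −29·2306 + 535·125
1 = 535·9349 − 2169·2306
So 2306·(-2169) ≡ 1 (mod 9349), giving 2306⁻¹ ≡ 7180.
x ≡ 2306⁻¹·8254 ≡ 7180·8254 ≡ 409 (mod 9349).

409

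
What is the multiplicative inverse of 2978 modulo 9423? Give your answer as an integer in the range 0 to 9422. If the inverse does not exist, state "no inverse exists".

Apply the Euclidean algorithm to 9423 and 2978:
9423 = 3*2978 + 489
2978 = 6*489 + 44
489 = 11*44 + 5
44 = 8*5 + 4
5 = 1*4 + 1
4 = 4*1 + 0
The gcd is 1. Working backward:
1 = 5 − 4
1 = −44 + 9·5
1 = 9·489 − 100·44
1 = −100·2978 + 609·489
1 = 609·9423 − 1927·2978
So 2978·(-1927) ≡ 1 (mod 9423), and -1927 ≡ 7496 (mod 9423).

7496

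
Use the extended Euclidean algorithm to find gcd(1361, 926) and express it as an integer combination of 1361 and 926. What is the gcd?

1

Repeated division:
1361 = 1×926 + 435
926 = 2×435 + 56
435 = 7×56 + 43
56 = 1×43 + 13
43 = 3×13 + 4
13 = 3×4 + 1
4 = 4×1 + 0
gcd(1361, 926) = 1.
Express as a combination:
1 = 13 − 3·4
1 = −3·43 + 10·13
1 = 10·56 − 13·43
1 = −13·435 + 101·56
1 = 101·926 − 215·435
1 = −215·1361 + 316·926
So 1 = (-215)·1361 + (316)·926.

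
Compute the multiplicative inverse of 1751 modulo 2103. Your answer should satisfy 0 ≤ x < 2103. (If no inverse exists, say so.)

233

Run Euclid on (2103, 1751):
2103 = 1×1751 + 352
1751 = 4×352 + 343
352 = 1×343 + 9
343 = 38×9 + 1
9 = 9×1 + 0
Since gcd(1751, 2103) = 1, back-substitute to write 1 as a combination:
1 = 343 − 38·9
1 = −38·352 + 39·343
1 = 39·1751 − 194·352
1 = −194·2103 + 233·1751
So 1751·233 ≡ 1 (mod 2103).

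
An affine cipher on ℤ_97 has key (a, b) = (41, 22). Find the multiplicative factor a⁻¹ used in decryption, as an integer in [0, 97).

gcd(97, 41) by repeated division:
97 = 2*41 + 15
41 = 2*15 + 11
15 = 1*11 + 4
11 = 2*4 + 3
4 = 1*3 + 1
3 = 3*1 + 0
gcd = 1, so the inverse exists. Back-substitute:
1 = 4 − 3
1 = −11 + 3·4
1 = 3·15 − 4·11
1 = −4·41 + 11·15
1 = 11·97 − 26·41
So 41·(-26) ≡ 1 (mod 97), and -26 ≡ 71 (mod 97).

71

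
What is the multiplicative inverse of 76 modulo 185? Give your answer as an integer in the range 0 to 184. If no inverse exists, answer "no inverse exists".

Extended Euclidean algorithm:
185 = 2*76 + 33
76 = 2*33 + 10
33 = 3*10 + 3
10 = 3*3 + 1
3 = 3*1 + 0
gcd = 1, so the inverse exists. Back-substitute:
1 = 10 − 3·3
1 = −3·33 + 10·10
1 = 10·76 − 23·33
1 = −23·185 + 56·76
So 76·56 ≡ 1 (mod 185).

56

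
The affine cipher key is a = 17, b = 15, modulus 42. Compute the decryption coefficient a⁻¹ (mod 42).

Apply the Euclidean algorithm to 42 and 17:
42 = 2·17 + 8
17 = 2·8 + 1
8 = 8·1 + 0
gcd = 1, so the inverse exists. Back-substitute:
1 = 17 − 2·8
1 = −2·42 + 5·17
So 17·5 ≡ 1 (mod 42).

5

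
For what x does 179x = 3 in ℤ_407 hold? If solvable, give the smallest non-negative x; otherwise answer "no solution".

First find gcd(179, 407):
407 = 2*179 + 49
179 = 3*49 + 32
49 = 1*32 + 17
32 = 1*17 + 15
17 = 1*15 + 2
15 = 7*2 + 1
2 = 2*1 + 0
gcd = 1, so a unique solution mod 407 exists.
Back-substitute for the Bézout coefficients:
1 = 15 − 7·2
1 = −7·17 + 8·15
1 = 8·32 − 15·17
1 = −15·49 + 23·32
1 = 23·179 − 84·49
1 = −84·407 + 191·179
So 179·(191) ≡ 1 (mod 407), giving 179⁻¹ ≡ 191.
x ≡ 179⁻¹·3 ≡ 191·3 ≡ 166 (mod 407).

166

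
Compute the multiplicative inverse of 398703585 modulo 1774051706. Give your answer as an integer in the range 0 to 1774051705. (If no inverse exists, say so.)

Compute gcd(398703585, 1774051706):
1774051706 = 4×398703585 + 179237366
398703585 = 2×179237366 + 40228853
179237366 = 4×40228853 + 18321954
40228853 = 2×18321954 + 3584945
18321954 = 5×3584945 + 397229
3584945 = 9×397229 + 9884
397229 = 40×9884 + 1869
9884 = 5×1869 + 539
1869 = 3×539 + 252
539 = 2×252 + 35
252 = 7×35 + 7
35 = 5×7 + 0
gcd(398703585, 1774051706) = 7 ≠ 1, so 398703585 has no multiplicative inverse modulo 1774051706.

no inverse exists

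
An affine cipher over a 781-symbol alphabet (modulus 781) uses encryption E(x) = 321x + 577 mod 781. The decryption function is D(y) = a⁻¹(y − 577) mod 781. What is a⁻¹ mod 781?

545

Apply the Euclidean algorithm to 781 and 321:
781 = 2×321 + 139
321 = 2×139 + 43
139 = 3×43 + 10
43 = 4×10 + 3
10 = 3×3 + 1
3 = 3×1 + 0
Since gcd(321, 781) = 1, back-substitute to write 1 as a combination:
1 = 10 − 3·3
1 = −3·43 + 13·10
1 = 13·139 − 42·43
1 = −42·321 + 97·139
1 = 97·781 − 236·321
So 321·(-236) ≡ 1 (mod 781), and -236 ≡ 545 (mod 781).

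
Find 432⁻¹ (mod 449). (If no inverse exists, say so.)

132

Run Euclid on (449, 432):
449 = 1*432 + 17
432 = 25*17 + 7
17 = 2*7 + 3
7 = 2*3 + 1
3 = 3*1 + 0
Since gcd(432, 449) = 1, back-substitute to write 1 as a combination:
1 = 7 − 2·3
1 = −2·17 + 5·7
1 = 5·432 − 127·17
1 = −127·449 + 132·432
So 432·132 ≡ 1 (mod 449).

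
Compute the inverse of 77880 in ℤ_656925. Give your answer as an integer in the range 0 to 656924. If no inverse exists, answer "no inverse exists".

no inverse exists

Compute gcd(77880, 656925):
656925 = 8·77880 + 33885
77880 = 2·33885 + 10110
33885 = 3·10110 + 3555
10110 = 2·3555 + 3000
3555 = 1·3000 + 555
3000 = 5·555 + 225
555 = 2·225 + 105
225 = 2·105 + 15
105 = 7·15 + 0
gcd(77880, 656925) = 15 ≠ 1, so 77880 has no multiplicative inverse modulo 656925.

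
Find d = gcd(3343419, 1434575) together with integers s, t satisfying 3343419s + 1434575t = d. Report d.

Euclidean algorithm:
3343419 = 2·1434575 + 474269
1434575 = 3·474269 + 11768
474269 = 40·11768 + 3549
11768 = 3·3549 + 1121
3549 = 3·1121 + 186
1121 = 6·186 + 5
186 = 37·5 + 1
5 = 5·1 + 0
gcd(3343419, 1434575) = 1.
Working backward:
1 = 186 − 37·5
1 = −37·1121 + 223·186
1 = 223·3549 − 706·1121
1 = −706·11768 + 2341·3549
1 = 2341·474269 − 94346·11768
1 = −94346·1434575 + 285379·474269
1 = 285379·3343419 − 665104·1434575
So 1 = (285379)·3343419 + (-665104)·1434575.

1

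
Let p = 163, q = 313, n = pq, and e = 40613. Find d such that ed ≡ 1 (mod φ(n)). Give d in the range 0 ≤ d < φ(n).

φ(n) = (p−1)(q−1) = 162·312 = 50544.
Need d with 40613·d ≡ 1 (mod 50544). Apply the extended Euclidean algorithm:
50544 = 1·40613 + 9931
40613 = 4·9931 + 889
9931 = 11·889 + 152
889 = 5·152 + 129
152 = 1·129 + 23
129 = 5·23 + 14
23 = 1·14 + 9
14 = 1·9 + 5
9 = 1·5 + 4
5 = 1·4 + 1
4 = 4·1 + 0
Back-substitute:
1 = 5 − 4
1 = −9 + 2·5
1 = 2·14 − 3·9
1 = −3·23 + 5·14
1 = 5·129 − 28·23
1 = −28·152 + 33·129
1 = 33·889 − 193·152
1 = −193·9931 + 2156·889
1 = 2156·40613 − 8817·9931
1 = −8817·50544 + 10973·40613
So 40613·10973 ≡ 1 (mod 50544), hence d = 10973.

10973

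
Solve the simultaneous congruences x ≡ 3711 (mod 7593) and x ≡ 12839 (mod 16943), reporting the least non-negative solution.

100383171

Write x = 3711 + 7593·k. Then 7593·k ≡ 12839 − 3711 ≡ 9128 (mod 16943).
Need 7593⁻¹ mod 16943. Extended Euclid on (16943, 7593):
16943 = 2×7593 + 1757
7593 = 4×1757 + 565
1757 = 3×565 + 62
565 = 9×62 + 7
62 = 8×7 + 6
7 = 1×6 + 1
6 = 6×1 + 0
Back-substitute:
1 = 7 − 6
1 = −62 + 9·7
1 = 9·565 − 82·62
1 = −82·1757 + 255·565
1 = 255·7593 − 1102·1757
1 = −1102·16943 + 2459·7593
7593⁻¹ ≡ 2459 (mod 16943), so k ≡ 2459·9128 ≡ 13220 (mod 16943).
x = 3711 + 7593·13220 = 100383171.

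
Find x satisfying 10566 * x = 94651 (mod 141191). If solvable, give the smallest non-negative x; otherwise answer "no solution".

125178

First find gcd(10566, 141191):
141191 = 13×10566 + 3833
10566 = 2×3833 + 2900
3833 = 1×2900 + 933
2900 = 3×933 + 101
933 = 9×101 + 24
101 = 4×24 + 5
24 = 4×5 + 4
5 = 1×4 + 1
4 = 4×1 + 0
gcd = 1, so a unique solution mod 141191 exists.
Back-substitute for the Bézout coefficients:
1 = 5 − 4
1 = −24 + 5·5
1 = 5·101 − 21·24
1 = −21·933 + 194·101
1 = 194·2900 − 603·933
1 = −603·3833 + 797·2900
1 = 797·10566 − 2197·3833
1 = −2197·141191 + 29358·10566
So 10566·(29358) ≡ 1 (mod 141191), giving 10566⁻¹ ≡ 29358.
x ≡ 10566⁻¹·94651 ≡ 29358·94651 ≡ 125178 (mod 141191).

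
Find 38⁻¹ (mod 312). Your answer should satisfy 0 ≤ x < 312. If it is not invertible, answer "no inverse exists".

Euclidean algorithm on 312, 38:
312 = 8·38 + 8
38 = 4·8 + 6
8 = 1·6 + 2
6 = 3·2 + 0
gcd(38, 312) = 2 ≠ 1, so 38 has no multiplicative inverse modulo 312.

no inverse exists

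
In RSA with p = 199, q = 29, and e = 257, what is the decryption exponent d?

5393

φ(n) = (p−1)(q−1) = 198·28 = 5544.
Need d with 257·d ≡ 1 (mod 5544). Apply the extended Euclidean algorithm:
5544 = 21·257 + 147
257 = 1·147 + 110
147 = 1·110 + 37
110 = 2·37 + 36
37 = 1·36 + 1
36 = 36·1 + 0
Back-substitute:
1 = 37 − 36
1 = −110 + 3·37
1 = 3·147 − 4·110
1 = −4·257 + 7·147
1 = 7·5544 − 151·257
So 257·(-151) ≡ 1 (mod 5544), hence d ≡ -151 ≡ 5393 (mod 5544).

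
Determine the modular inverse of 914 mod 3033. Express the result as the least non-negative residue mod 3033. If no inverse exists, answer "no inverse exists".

740

Extended Euclidean algorithm:
3033 = 3·914 + 291
914 = 3·291 + 41
291 = 7·41 + 4
41 = 10·4 + 1
4 = 4·1 + 0
gcd = 1, so the inverse exists. Back-substitute:
1 = 41 − 10·4
1 = −10·291 + 71·41
1 = 71·914 − 223·291
1 = −223·3033 + 740·914
So 914·740 ≡ 1 (mod 3033).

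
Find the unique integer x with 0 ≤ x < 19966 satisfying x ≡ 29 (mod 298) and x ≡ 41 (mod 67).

16121

Write x = 29 + 298·k. Then 298·k ≡ 41 − 29 ≡ 12 (mod 67).
Need 298⁻¹ mod 67. Extended Euclid on (67, 30):
67 = 2·30 + 7
30 = 4·7 + 2
7 = 3·2 + 1
2 = 2·1 + 0
Back-substitute:
1 = 7 − 3·2
1 = −3·30 + 13·7
1 = 13·67 − 29·30
298⁻¹ ≡ 38 (mod 67), so k ≡ 38·12 ≡ 54 (mod 67).
x = 29 + 298·54 = 16121.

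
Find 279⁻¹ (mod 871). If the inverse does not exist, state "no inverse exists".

Extended Euclidean algorithm:
871 = 3*279 + 34
279 = 8*34 + 7
34 = 4*7 + 6
7 = 1*6 + 1
6 = 6*1 + 0
The gcd is 1. Working backward:
1 = 7 − 6
1 = −34 + 5·7
1 = 5·279 − 41·34
1 = −41·871 + 128·279
So 279·128 ≡ 1 (mod 871).

128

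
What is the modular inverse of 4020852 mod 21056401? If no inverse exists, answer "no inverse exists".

14352390

gcd(21056401, 4020852) by repeated division:
21056401 = 5×4020852 + 952141
4020852 = 4×952141 + 212288
952141 = 4×212288 + 102989
212288 = 2×102989 + 6310
102989 = 16×6310 + 2029
6310 = 3×2029 + 223
2029 = 9×223 + 22
223 = 10×22 + 3
22 = 7×3 + 1
3 = 3×1 + 0
The gcd is 1. Working backward:
1 = 22 − 7·3
1 = −7·223 + 71·22
1 = 71·2029 − 646·223
1 = −646·6310 + 2009·2029
1 = 2009·102989 − 32790·6310
1 = −32790·212288 + 67589·102989
1 = 67589·952141 − 303146·212288
1 = −303146·4020852 + 1280173·952141
1 = 1280173·21056401 − 6704011·4020852
Thus 4020852·(-6704011) ≡ 1 (mod 21056401); reducing, -6704011 mod 21056401 = 14352390.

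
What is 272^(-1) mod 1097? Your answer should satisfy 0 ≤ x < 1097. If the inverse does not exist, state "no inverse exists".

Extended Euclidean algorithm:
1097 = 4·272 + 9
272 = 30·9 + 2
9 = 4·2 + 1
2 = 2·1 + 0
Since gcd(272, 1097) = 1, back-substitute to write 1 as a combination:
1 = 9 − 4·2
1 = −4·272 + 121·9
1 = 121·1097 − 488·272
Thus 272·(-488) ≡ 1 (mod 1097); reducing, -488 mod 1097 = 609.

609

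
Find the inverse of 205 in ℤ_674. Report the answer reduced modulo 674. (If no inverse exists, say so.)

Run Euclid on (674, 205):
674 = 3·205 + 59
205 = 3·59 + 28
59 = 2·28 + 3
28 = 9·3 + 1
3 = 3·1 + 0
Since gcd(205, 674) = 1, back-substitute to write 1 as a combination:
1 = 28 − 9·3
1 = −9·59 + 19·28
1 = 19·205 − 66·59
1 = −66·674 + 217·205
So 205·217 ≡ 1 (mod 674).

217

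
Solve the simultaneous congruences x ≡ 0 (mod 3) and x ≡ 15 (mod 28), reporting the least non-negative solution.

15

Write x = 0 + 3·k. Then 3·k ≡ 15 − 0 ≡ 15 (mod 28).
Need 3⁻¹ mod 28. Extended Euclid on (28, 3):
28 = 9·3 + 1
3 = 3·1 + 0
Back-substitute:
1 = 28 − 9·3
3⁻¹ ≡ 19 (mod 28), so k ≡ 19·15 ≡ 5 (mod 28).
x = 0 + 3·5 = 15.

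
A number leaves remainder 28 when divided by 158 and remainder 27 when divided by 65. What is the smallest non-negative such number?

Write x = 28 + 158·k. Then 158·k ≡ 27 − 28 ≡ 64 (mod 65).
Need 158⁻¹ mod 65. Extended Euclid on (65, 28):
65 = 2×28 + 9
28 = 3×9 + 1
9 = 9×1 + 0
Back-substitute:
1 = 28 − 3·9
1 = −3·65 + 7·28
158⁻¹ ≡ 7 (mod 65), so k ≡ 7·64 ≡ 58 (mod 65).
x = 28 + 158·58 = 9192.

9192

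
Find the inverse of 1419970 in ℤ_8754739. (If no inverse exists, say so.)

6585312

Apply the Euclidean algorithm to 8754739 and 1419970:
8754739 = 6×1419970 + 234919
1419970 = 6×234919 + 10456
234919 = 22×10456 + 4887
10456 = 2×4887 + 682
4887 = 7×682 + 113
682 = 6×113 + 4
113 = 28×4 + 1
4 = 4×1 + 0
gcd = 1, so the inverse exists. Back-substitute:
1 = 113 − 28·4
1 = −28·682 + 169·113
1 = 169·4887 − 1211·682
1 = −1211·10456 + 2591·4887
1 = 2591·234919 − 58213·10456
1 = −58213·1419970 + 351869·234919
1 = 351869·8754739 − 2169427·1419970
So 1419970·(-2169427) ≡ 1 (mod 8754739), and -2169427 ≡ 6585312 (mod 8754739).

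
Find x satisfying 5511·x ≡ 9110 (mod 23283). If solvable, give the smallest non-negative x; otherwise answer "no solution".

gcd(5511, 23283):
23283 = 4*5511 + 1239
5511 = 4*1239 + 555
1239 = 2*555 + 129
555 = 4*129 + 39
129 = 3*39 + 12
39 = 3*12 + 3
12 = 4*3 + 0
gcd = 3, but 3 ∤ 9110, so the congruence has no solution.

no solution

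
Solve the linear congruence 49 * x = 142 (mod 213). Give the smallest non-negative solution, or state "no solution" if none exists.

First find gcd(49, 213):
213 = 4·49 + 17
49 = 2·17 + 15
17 = 1·15 + 2
15 = 7·2 + 1
2 = 2·1 + 0
gcd = 1, so a unique solution mod 213 exists.
Back-substitute for the Bézout coefficients:
1 = 15 − 7·2
1 = −7·17 + 8·15
1 = 8·49 − 23·17
1 = −23·213 + 100·49
So 49·(100) ≡ 1 (mod 213), giving 49⁻¹ ≡ 100.
x ≡ 49⁻¹·142 ≡ 100·142 ≡ 142 (mod 213).

142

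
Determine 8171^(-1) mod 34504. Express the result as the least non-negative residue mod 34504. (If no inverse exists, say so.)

8171

Run Euclid on (34504, 8171):
34504 = 4*8171 + 1820
8171 = 4*1820 + 891
1820 = 2*891 + 38
891 = 23*38 + 17
38 = 2*17 + 4
17 = 4*4 + 1
4 = 4*1 + 0
gcd = 1, so the inverse exists. Back-substitute:
1 = 17 − 4·4
1 = −4·38 + 9·17
1 = 9·891 − 211·38
1 = −211·1820 + 431·891
1 = 431·8171 − 1935·1820
1 = −1935·34504 + 8171·8171
So 8171·8171 ≡ 1 (mod 34504).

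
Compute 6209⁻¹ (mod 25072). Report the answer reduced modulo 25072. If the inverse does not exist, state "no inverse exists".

Run Euclid on (25072, 6209):
25072 = 4·6209 + 236
6209 = 26·236 + 73
236 = 3·73 + 17
73 = 4·17 + 5
17 = 3·5 + 2
5 = 2·2 + 1
2 = 2·1 + 0
gcd = 1, so the inverse exists. Back-substitute:
1 = 5 − 2·2
1 = −2·17 + 7·5
1 = 7·73 − 30·17
1 = −30·236 + 97·73
1 = 97·6209 − 2552·236
1 = −2552·25072 + 10305·6209
So 6209·10305 ≡ 1 (mod 25072).

10305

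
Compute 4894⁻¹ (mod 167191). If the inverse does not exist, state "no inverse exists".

22923

gcd(167191, 4894) by repeated division:
167191 = 34*4894 + 795
4894 = 6*795 + 124
795 = 6*124 + 51
124 = 2*51 + 22
51 = 2*22 + 7
22 = 3*7 + 1
7 = 7*1 + 0
gcd = 1, so the inverse exists. Back-substitute:
1 = 22 − 3·7
1 = −3·51 + 7·22
1 = 7·124 − 17·51
1 = −17·795 + 109·124
1 = 109·4894 − 671·795
1 = −671·167191 + 22923·4894
So 4894·22923 ≡ 1 (mod 167191).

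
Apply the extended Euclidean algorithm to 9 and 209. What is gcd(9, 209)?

1

Repeated division:
209 = 23*9 + 2
9 = 4*2 + 1
2 = 2*1 + 0
gcd(9, 209) = 1.
Working backward:
1 = 9 − 4·2
1 = −4·209 + 93·9
So 1 = (-4)·209 + (93)·9.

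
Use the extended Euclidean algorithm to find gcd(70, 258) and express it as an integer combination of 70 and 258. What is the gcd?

2

Apply Euclid's algorithm to 258 and 70:
258 = 3·70 + 48
70 = 1·48 + 22
48 = 2·22 + 4
22 = 5·4 + 2
4 = 2·2 + 0
gcd(70, 258) = 2.
Working backward:
2 = 22 − 5·4
2 = −5·48 + 11·22
2 = 11·70 − 16·48
2 = −16·258 + 59·70
So 2 = (-16)·258 + (59)·70.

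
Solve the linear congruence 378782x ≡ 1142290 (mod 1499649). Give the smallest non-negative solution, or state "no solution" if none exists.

First find gcd(378782, 1499649):
1499649 = 3·378782 + 363303
378782 = 1·363303 + 15479
363303 = 23·15479 + 7286
15479 = 2·7286 + 907
7286 = 8·907 + 30
907 = 30·30 + 7
30 = 4·7 + 2
7 = 3·2 + 1
2 = 2·1 + 0
gcd = 1, so a unique solution mod 1499649 exists.
Back-substitute for the Bézout coefficients:
1 = 7 − 3·2
1 = −3·30 + 13·7
1 = 13·907 − 393·30
1 = −393·7286 + 3157·907
1 = 3157·15479 − 6707·7286
1 = −6707·363303 + 157418·15479
1 = 157418·378782 − 164125·363303
1 = −164125·1499649 + 649793·378782
So 378782·(649793) ≡ 1 (mod 1499649), giving 378782⁻¹ ≡ 649793.
x ≡ 378782⁻¹·1142290 ≡ 649793·1142290 ≡ 773420 (mod 1499649).

773420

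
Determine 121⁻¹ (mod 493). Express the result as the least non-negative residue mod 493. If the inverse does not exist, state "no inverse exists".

Apply the Euclidean algorithm to 493 and 121:
493 = 4×121 + 9
121 = 13×9 + 4
9 = 2×4 + 1
4 = 4×1 + 0
gcd = 1, so the inverse exists. Back-substitute:
1 = 9 − 2·4
1 = −2·121 + 27·9
1 = 27·493 − 110·121
So 121·(-110) ≡ 1 (mod 493), and -110 ≡ 383 (mod 493).

383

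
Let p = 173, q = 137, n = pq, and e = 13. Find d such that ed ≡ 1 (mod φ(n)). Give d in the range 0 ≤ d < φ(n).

φ(n) = (p−1)(q−1) = 172·136 = 23392.
Need d with 13·d ≡ 1 (mod 23392). Apply the extended Euclidean algorithm:
23392 = 1799*13 + 5
13 = 2*5 + 3
5 = 1*3 + 2
3 = 1*2 + 1
2 = 2*1 + 0
Back-substitute:
1 = 3 − 2
1 = −5 + 2·3
1 = 2·13 − 5·5
1 = −5·23392 + 8997·13
So 13·8997 ≡ 1 (mod 23392), hence d = 8997.

8997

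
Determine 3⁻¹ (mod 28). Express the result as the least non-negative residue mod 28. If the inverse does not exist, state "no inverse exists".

19

Apply the Euclidean algorithm to 28 and 3:
28 = 9×3 + 1
3 = 3×1 + 0
The gcd is 1. Working backward:
1 = 28 − 9·3
Thus 3·(-9) ≡ 1 (mod 28); reducing, -9 mod 28 = 19.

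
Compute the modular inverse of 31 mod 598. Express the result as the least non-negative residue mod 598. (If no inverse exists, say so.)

463

Extended Euclidean algorithm:
598 = 19*31 + 9
31 = 3*9 + 4
9 = 2*4 + 1
4 = 4*1 + 0
The gcd is 1. Working backward:
1 = 9 − 2·4
1 = −2·31 + 7·9
1 = 7·598 − 135·31
Hence 31⁻¹ ≡ -135 ≡ 463 (mod 598).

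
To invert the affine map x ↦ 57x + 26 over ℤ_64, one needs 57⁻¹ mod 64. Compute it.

gcd(64, 57) by repeated division:
64 = 1*57 + 7
57 = 8*7 + 1
7 = 7*1 + 0
The gcd is 1. Working backward:
1 = 57 − 8·7
1 = −8·64 + 9·57
So 57·9 ≡ 1 (mod 64).

9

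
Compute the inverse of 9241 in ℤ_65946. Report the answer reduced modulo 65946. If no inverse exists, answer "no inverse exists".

21109

Apply the Euclidean algorithm to 65946 and 9241:
65946 = 7×9241 + 1259
9241 = 7×1259 + 428
1259 = 2×428 + 403
428 = 1×403 + 25
403 = 16×25 + 3
25 = 8×3 + 1
3 = 3×1 + 0
Since gcd(9241, 65946) = 1, back-substitute to write 1 as a combination:
1 = 25 − 8·3
1 = −8·403 + 129·25
1 = 129·428 − 137·403
1 = −137·1259 + 403·428
1 = 403·9241 − 2958·1259
1 = −2958·65946 + 21109·9241
So 9241·21109 ≡ 1 (mod 65946).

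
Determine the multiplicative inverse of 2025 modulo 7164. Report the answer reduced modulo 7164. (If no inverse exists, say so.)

Euclidean algorithm on 7164, 2025:
7164 = 3×2025 + 1089
2025 = 1×1089 + 936
1089 = 1×936 + 153
936 = 6×153 + 18
153 = 8×18 + 9
18 = 2×9 + 0
gcd(2025, 7164) = 9 ≠ 1, so 2025 has no multiplicative inverse modulo 7164.

no inverse exists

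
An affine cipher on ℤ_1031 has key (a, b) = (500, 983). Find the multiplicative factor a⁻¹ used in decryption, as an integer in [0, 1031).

266

Apply the Euclidean algorithm to 1031 and 500:
1031 = 2·500 + 31
500 = 16·31 + 4
31 = 7·4 + 3
4 = 1·3 + 1
3 = 3·1 + 0
Since gcd(500, 1031) = 1, back-substitute to write 1 as a combination:
1 = 4 − 3
1 = −31 + 8·4
1 = 8·500 − 129·31
1 = −129·1031 + 266·500
So 500·266 ≡ 1 (mod 1031).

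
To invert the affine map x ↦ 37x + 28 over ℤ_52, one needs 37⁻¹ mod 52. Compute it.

45

Apply the Euclidean algorithm to 52 and 37:
52 = 1×37 + 15
37 = 2×15 + 7
15 = 2×7 + 1
7 = 7×1 + 0
Since gcd(37, 52) = 1, back-substitute to write 1 as a combination:
1 = 15 − 2·7
1 = −2·37 + 5·15
1 = 5·52 − 7·37
Hence 37⁻¹ ≡ -7 ≡ 45 (mod 52).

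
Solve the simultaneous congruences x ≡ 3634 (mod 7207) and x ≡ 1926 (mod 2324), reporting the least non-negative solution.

6864698

Write x = 3634 + 7207·k. Then 7207·k ≡ 1926 − 3634 ≡ 616 (mod 2324).
Need 7207⁻¹ mod 2324. Extended Euclid on (2324, 235):
2324 = 9×235 + 209
235 = 1×209 + 26
209 = 8×26 + 1
26 = 26×1 + 0
Back-substitute:
1 = 209 − 8·26
1 = −8·235 + 9·209
1 = 9·2324 − 89·235
7207⁻¹ ≡ 2235 (mod 2324), so k ≡ 2235·616 ≡ 952 (mod 2324).
x = 3634 + 7207·952 = 6864698.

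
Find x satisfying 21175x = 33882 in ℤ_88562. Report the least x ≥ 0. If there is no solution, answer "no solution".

64678

First find gcd(21175, 88562):
88562 = 4·21175 + 3862
21175 = 5·3862 + 1865
3862 = 2·1865 + 132
1865 = 14·132 + 17
132 = 7·17 + 13
17 = 1·13 + 4
13 = 3·4 + 1
4 = 4·1 + 0
gcd = 1, so a unique solution mod 88562 exists.
Back-substitute for the Bézout coefficients:
1 = 13 − 3·4
1 = −3·17 + 4·13
1 = 4·132 − 31·17
1 = −31·1865 + 438·132
1 = 438·3862 − 907·1865
1 = −907·21175 + 4973·3862
1 = 4973·88562 − 20799·21175
So 21175·(-20799) ≡ 1 (mod 88562), giving 21175⁻¹ ≡ 67763.
x ≡ 21175⁻¹·33882 ≡ 67763·33882 ≡ 64678 (mod 88562).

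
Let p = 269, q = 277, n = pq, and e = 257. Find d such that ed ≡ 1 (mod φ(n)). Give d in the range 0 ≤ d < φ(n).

47777

φ(n) = (p−1)(q−1) = 268·276 = 73968.
Need d with 257·d ≡ 1 (mod 73968). Apply the extended Euclidean algorithm:
73968 = 287×257 + 209
257 = 1×209 + 48
209 = 4×48 + 17
48 = 2×17 + 14
17 = 1×14 + 3
14 = 4×3 + 2
3 = 1×2 + 1
2 = 2×1 + 0
Back-substitute:
1 = 3 − 2
1 = −14 + 5·3
1 = 5·17 − 6·14
1 = −6·48 + 17·17
1 = 17·209 − 74·48
1 = −74·257 + 91·209
1 = 91·73968 − 26191·257
So 257·(-26191) ≡ 1 (mod 73968), hence d ≡ -26191 ≡ 47777 (mod 73968).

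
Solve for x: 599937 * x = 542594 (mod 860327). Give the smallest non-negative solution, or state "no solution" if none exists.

24388

First find gcd(599937, 860327):
860327 = 1·599937 + 260390
599937 = 2·260390 + 79157
260390 = 3·79157 + 22919
79157 = 3·22919 + 10400
22919 = 2·10400 + 2119
10400 = 4·2119 + 1924
2119 = 1·1924 + 195
1924 = 9·195 + 169
195 = 1·169 + 26
169 = 6·26 + 13
26 = 2·13 + 0
gcd = 13 and 13 | 542594, so solutions exist. Divide through by 13: 46149x ≡ 41738 (mod 66179).
Now find 46149⁻¹ mod 66179:
66179 = 1*46149 + 20030
46149 = 2*20030 + 6089
20030 = 3*6089 + 1763
6089 = 3*1763 + 800
1763 = 2*800 + 163
800 = 4*163 + 148
163 = 1*148 + 15
148 = 9*15 + 13
15 = 1*13 + 2
13 = 6*2 + 1
2 = 2*1 + 0
Back-substitute:
1 = 13 − 6·2
1 = −6·15 + 7·13
1 = 7·148 − 69·15
1 = −69·163 + 76·148
1 = 76·800 − 373·163
1 = −373·1763 + 822·800
1 = 822·6089 − 2839·1763
1 = −2839·20030 + 9339·6089
1 = 9339·46149 − 21517·20030
1 = −21517·66179 + 30856·46149
So 46149⁻¹ ≡ 30856 (mod 66179).
Then x ≡ 30856·41738 ≡ 24388 (mod 66179); the smallest non-negative solution is x = 24388.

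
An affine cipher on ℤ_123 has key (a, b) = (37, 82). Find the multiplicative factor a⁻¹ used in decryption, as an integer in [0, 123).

10

Apply the Euclidean algorithm to 123 and 37:
123 = 3×37 + 12
37 = 3×12 + 1
12 = 12×1 + 0
Since gcd(37, 123) = 1, back-substitute to write 1 as a combination:
1 = 37 − 3·12
1 = −3·123 + 10·37
So 37·10 ≡ 1 (mod 123).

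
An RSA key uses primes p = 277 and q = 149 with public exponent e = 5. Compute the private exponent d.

24509

φ(n) = (p−1)(q−1) = 276·148 = 40848.
Need d with 5·d ≡ 1 (mod 40848). Apply the extended Euclidean algorithm:
40848 = 8169*5 + 3
5 = 1*3 + 2
3 = 1*2 + 1
2 = 2*1 + 0
Back-substitute:
1 = 3 − 2
1 = −5 + 2·3
1 = 2·40848 − 16339·5
So 5·(-16339) ≡ 1 (mod 40848), hence d ≡ -16339 ≡ 24509 (mod 40848).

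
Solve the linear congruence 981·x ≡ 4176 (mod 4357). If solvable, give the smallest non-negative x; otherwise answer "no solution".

First find gcd(981, 4357):
4357 = 4×981 + 433
981 = 2×433 + 115
433 = 3×115 + 88
115 = 1×88 + 27
88 = 3×27 + 7
27 = 3×7 + 6
7 = 1×6 + 1
6 = 6×1 + 0
gcd = 1, so a unique solution mod 4357 exists.
Back-substitute for the Bézout coefficients:
1 = 7 − 6
1 = −27 + 4·7
1 = 4·88 − 13·27
1 = −13·115 + 17·88
1 = 17·433 − 64·115
1 = −64·981 + 145·433
1 = 145·4357 − 644·981
So 981·(-644) ≡ 1 (mod 4357), giving 981⁻¹ ≡ 3713.
x ≡ 981⁻¹·4176 ≡ 3713·4176 ≡ 3282 (mod 4357).

3282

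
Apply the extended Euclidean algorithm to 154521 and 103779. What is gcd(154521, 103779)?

9

Apply Euclid's algorithm to 154521 and 103779:
154521 = 1·103779 + 50742
103779 = 2·50742 + 2295
50742 = 22·2295 + 252
2295 = 9·252 + 27
252 = 9·27 + 9
27 = 3·9 + 0
gcd(154521, 103779) = 9.
Back-substituting:
9 = 252 − 9·27
9 = −9·2295 + 82·252
9 = 82·50742 − 1813·2295
9 = −1813·103779 + 3708·50742
9 = 3708·154521 − 5521·103779
So 9 = (3708)·154521 + (-5521)·103779.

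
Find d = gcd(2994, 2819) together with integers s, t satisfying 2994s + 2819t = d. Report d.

Apply Euclid's algorithm to 2994 and 2819:
2994 = 1×2819 + 175
2819 = 16×175 + 19
175 = 9×19 + 4
19 = 4×4 + 3
4 = 1×3 + 1
3 = 3×1 + 0
gcd(2994, 2819) = 1.
Back-substituting:
1 = 4 − 3
1 = −19 + 5·4
1 = 5·175 − 46·19
1 = −46·2819 + 741·175
1 = 741·2994 − 787·2819
So 1 = (741)·2994 + (-787)·2819.

1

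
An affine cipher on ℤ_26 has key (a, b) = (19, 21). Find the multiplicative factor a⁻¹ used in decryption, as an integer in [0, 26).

11

Apply the Euclidean algorithm to 26 and 19:
26 = 1*19 + 7
19 = 2*7 + 5
7 = 1*5 + 2
5 = 2*2 + 1
2 = 2*1 + 0
Since gcd(19, 26) = 1, back-substitute to write 1 as a combination:
1 = 5 − 2·2
1 = −2·7 + 3·5
1 = 3·19 − 8·7
1 = −8·26 + 11·19
So 19·11 ≡ 1 (mod 26).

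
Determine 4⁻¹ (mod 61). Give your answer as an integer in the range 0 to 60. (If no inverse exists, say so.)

46

Run Euclid on (61, 4):
61 = 15·4 + 1
4 = 4·1 + 0
gcd = 1, so the inverse exists. Back-substitute:
1 = 61 − 15·4
Hence 4⁻¹ ≡ -15 ≡ 46 (mod 61).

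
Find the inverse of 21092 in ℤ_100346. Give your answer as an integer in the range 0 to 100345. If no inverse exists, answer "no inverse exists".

no inverse exists

Compute gcd(21092, 100346):
100346 = 4×21092 + 15978
21092 = 1×15978 + 5114
15978 = 3×5114 + 636
5114 = 8×636 + 26
636 = 24×26 + 12
26 = 2×12 + 2
12 = 6×2 + 0
The gcd is 2, not 1, hence no inverse exists.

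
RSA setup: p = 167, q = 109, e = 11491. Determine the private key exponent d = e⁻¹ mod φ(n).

15115

φ(n) = (p−1)(q−1) = 166·108 = 17928.
Need d with 11491·d ≡ 1 (mod 17928). Apply the extended Euclidean algorithm:
17928 = 1·11491 + 6437
11491 = 1·6437 + 5054
6437 = 1·5054 + 1383
5054 = 3·1383 + 905
1383 = 1·905 + 478
905 = 1·478 + 427
478 = 1·427 + 51
427 = 8·51 + 19
51 = 2·19 + 13
19 = 1·13 + 6
13 = 2·6 + 1
6 = 6·1 + 0
Back-substitute:
1 = 13 − 2·6
1 = −2·19 + 3·13
1 = 3·51 − 8·19
1 = −8·427 + 67·51
1 = 67·478 − 75·427
1 = −75·905 + 142·478
1 = 142·1383 − 217·905
1 = −217·5054 + 793·1383
1 = 793·6437 − 1010·5054
1 = −1010·11491 + 1803·6437
1 = 1803·17928 − 2813·11491
So 11491·(-2813) ≡ 1 (mod 17928), hence d ≡ -2813 ≡ 15115 (mod 17928).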